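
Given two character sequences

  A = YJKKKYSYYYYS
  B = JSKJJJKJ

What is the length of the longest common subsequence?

3

Taking J (A #2, B #1), K (A #3, B #3), K (A #4, B #7) gives a common subsequence of length 3. The LCS DP gives dp[12][8] = 3, so this is optimal.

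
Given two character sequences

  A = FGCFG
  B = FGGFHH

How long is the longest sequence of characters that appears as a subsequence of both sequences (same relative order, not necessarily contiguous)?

3

Taking F [1,1]; then G [2,3]; then F [4,4] gives a common subsequence of length 3, and the DP table's final entry dp[5][6] is also 3, so no common subsequence is longer.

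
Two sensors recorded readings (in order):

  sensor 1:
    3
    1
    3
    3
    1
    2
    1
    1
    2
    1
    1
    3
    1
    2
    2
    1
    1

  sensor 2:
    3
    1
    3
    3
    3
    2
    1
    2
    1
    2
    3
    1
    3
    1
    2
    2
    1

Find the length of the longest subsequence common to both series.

One common subsequence of length 14: 3 at sensor 1[1]=sensor 2[1]; then 1 at sensor 1[2]=sensor 2[2]; then 3 at sensor 1[3]=sensor 2[4]; then 3 at sensor 1[4]=sensor 2[5]; then 1 at sensor 1[5]=sensor 2[7]; then 2 at sensor 1[6]=sensor 2[8]; then 1 at sensor 1[8]=sensor 2[9]; then 2 at sensor 1[9]=sensor 2[10]; then 1 at sensor 1[11]=sensor 2[12]; then 3 at sensor 1[12]=sensor 2[13]; then 1 at sensor 1[13]=sensor 2[14]; then 2 at sensor 1[14]=sensor 2[15]; then 2 at sensor 1[15]=sensor 2[16]; then 1 at sensor 1[17]=sensor 2[17], and the DP table's final entry dp[17][17] is also 14, so no common subsequence is longer.

14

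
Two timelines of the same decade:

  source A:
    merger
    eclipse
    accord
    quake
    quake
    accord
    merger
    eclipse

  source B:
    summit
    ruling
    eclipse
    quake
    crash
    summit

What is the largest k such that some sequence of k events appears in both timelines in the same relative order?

Taking eclipse at source A[2]=source B[3]; then quake at source A[4]=source B[4] gives a common subsequence of length 2. dp[8][6] = 2 confirms this is the maximum.

2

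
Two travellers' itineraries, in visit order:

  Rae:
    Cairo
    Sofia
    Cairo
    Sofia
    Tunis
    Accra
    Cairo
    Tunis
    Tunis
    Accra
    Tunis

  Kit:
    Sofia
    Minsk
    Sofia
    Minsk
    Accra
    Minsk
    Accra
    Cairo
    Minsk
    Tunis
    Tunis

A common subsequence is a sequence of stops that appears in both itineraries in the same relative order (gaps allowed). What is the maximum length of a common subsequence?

Taking Sofia [2,1] → Sofia [4,3] → Accra [6,7] → Cairo [7,8] → Tunis [9,10] → Tunis [11,11] gives a common subsequence of length 6. Since dp[11][11] = 6, nothing longer is possible.

6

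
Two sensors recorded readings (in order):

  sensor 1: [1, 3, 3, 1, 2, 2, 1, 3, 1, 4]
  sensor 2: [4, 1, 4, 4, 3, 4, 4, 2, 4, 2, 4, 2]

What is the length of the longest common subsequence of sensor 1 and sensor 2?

Let dp[i][j] be the LCS length of the first i values of sensor 1 and the first j values of sensor 2. dp[i][j] = dp[i-1][j-1]+1 when the i-th and j-th values match, else max(dp[i-1][j], dp[i][j-1]).
    ·  4  1  4  4  3  4  4  2  4  2  4  2
 ·  0  0  0  0  0  0  0  0  0  0  0  0  0
 1  0  0  1  1  1  1  1  1  1  1  1  1  1
 3  0  0  1  1  1  2  2  2  2  2  2  2  2
 3  0  0  1  1  1  2  2  2  2  2  2  2  2
 1  0  0  1  1  1  2  2  2  2  2  2  2  2
 2  0  0  1  1  1  2  2  2  3  3  3  3  3
 2  0  0  1  1  1  2  2  2  3  3  4  4  4
 1  0  0  1  1  1  2  2  2  3  3  4  4  4
 3  0  0  1  1  1  2  2  2  3  3  4  4  4
 1  0  0  1  1  1  2  2  2  3  3  4  4  4
 4  0  1  1  2  2  2  3  3  3  4  4  5  5
dp[10][12] = 5. One LCS (by backtracking along matches): 1, 3, 2, 2, 4.

5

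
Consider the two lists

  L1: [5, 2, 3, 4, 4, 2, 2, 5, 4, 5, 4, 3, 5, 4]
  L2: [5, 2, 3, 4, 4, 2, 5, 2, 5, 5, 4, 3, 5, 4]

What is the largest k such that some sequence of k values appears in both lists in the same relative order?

13

One common subsequence of length 13: 5 at L1[1]=L2[1], then 2 at L1[2]=L2[2], then 3 at L1[3]=L2[3], then 4 at L1[4]=L2[4], then 4 at L1[5]=L2[5], then 2 at L1[6]=L2[6], then 2 at L1[7]=L2[8], then 5 at L1[8]=L2[9], then 5 at L1[10]=L2[10], then 4 at L1[11]=L2[11], then 3 at L1[12]=L2[12], then 5 at L1[13]=L2[13], then 4 at L1[14]=L2[14]. Since dp[14][14] = 13, nothing longer is possible.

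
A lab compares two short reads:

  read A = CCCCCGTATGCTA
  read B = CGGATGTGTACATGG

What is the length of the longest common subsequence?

Pick C [1,1] → G [6,3] → T [7,5] → T [9,7] → G [10,8] → C [11,11] → T [12,13]; all 7 bases appear in both, in order. Since dp[13][15] = 7, nothing longer is possible.

7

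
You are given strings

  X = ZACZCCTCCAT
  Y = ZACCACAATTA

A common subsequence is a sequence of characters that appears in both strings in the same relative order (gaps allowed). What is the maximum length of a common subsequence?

Match Z (X #1, Y #1), then A (X #2, Y #2), then C (X #3, Y #3), then C (X #5, Y #4), then C (X #6, Y #6), then T (X #7, Y #10), then A (X #10, Y #11) — 7 characters in the same relative order in both. The LCS DP gives dp[11][11] = 7, so this is optimal.

7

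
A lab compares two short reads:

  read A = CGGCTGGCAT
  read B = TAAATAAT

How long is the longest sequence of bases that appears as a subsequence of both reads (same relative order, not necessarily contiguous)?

Taking T [5,5] → A [9,7] → T [10,8] gives a common subsequence of length 3. dp[10][8] = 3 confirms this is the maximum.

3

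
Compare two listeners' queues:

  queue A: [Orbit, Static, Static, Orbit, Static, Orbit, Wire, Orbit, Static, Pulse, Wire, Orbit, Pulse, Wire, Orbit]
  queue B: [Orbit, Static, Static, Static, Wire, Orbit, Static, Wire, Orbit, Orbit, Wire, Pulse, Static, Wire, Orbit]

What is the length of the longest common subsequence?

12

One common subsequence of length 12: Orbit (queue A #1, queue B #1), then Static (queue A #2, queue B #2), then Static (queue A #3, queue B #3), then Static (queue A #5, queue B #4), then Wire (queue A #7, queue B #5), then Orbit (queue A #8, queue B #6), then Static (queue A #9, queue B #7), then Wire (queue A #11, queue B #8), then Orbit (queue A #12, queue B #10), then Pulse (queue A #13, queue B #12), then Wire (queue A #14, queue B #14), then Orbit (queue A #15, queue B #15). Since dp[15][15] = 12, nothing longer is possible.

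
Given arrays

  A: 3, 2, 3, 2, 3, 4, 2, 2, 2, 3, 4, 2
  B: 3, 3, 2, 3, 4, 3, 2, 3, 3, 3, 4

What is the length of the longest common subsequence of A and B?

8

Let dp[i][j] be the LCS length of the first i values of A and the first j values of B. dp[i][j] = dp[i-1][j-1]+1 when the i-th and j-th values match, else max(dp[i-1][j], dp[i][j-1]).
    ·  3  3  2  3  4  3  2  3  3  3  4
 ·  0  0  0  0  0  0  0  0  0  0  0  0
 3  0  1  1  1  1  1  1  1  1  1  1  1
 2  0  1  1  2  2  2  2  2  2  2  2  2
 3  0  1  2  2  3  3  3  3  3  3  3  3
 2  0  1  2  3  3  3  3  4  4  4  4  4
 3  0  1  2  3  4  4  4  4  5  5  5  5
 4  0  1  2  3  4  5  5  5  5  5  5  6
 2  0  1  2  3  4  5  5  6  6  6  6  6
 2  0  1  2  3  4  5  5  6  6  6  6  6
 2  0  1  2  3  4  5  5  6  6  6  6  6
 3  0  1  2  3  4  5  6  6  7  7  7  7
 4  0  1  2  3  4  5  6  6  7  7  7  8
 2  0  1  2  3  4  5  6  7  7  7  7  8
dp[12][11] = 8. One LCS (by backtracking along matches): 3, 3, 2, 3, 4, 2, 3, 4.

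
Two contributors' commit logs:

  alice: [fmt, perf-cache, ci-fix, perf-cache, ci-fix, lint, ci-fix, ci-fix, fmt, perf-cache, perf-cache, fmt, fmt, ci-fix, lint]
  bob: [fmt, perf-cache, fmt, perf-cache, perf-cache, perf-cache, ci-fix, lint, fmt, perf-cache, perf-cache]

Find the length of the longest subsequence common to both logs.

8

Taking fmt (alice #1, bob #3), perf-cache (alice #2, bob #5), perf-cache (alice #4, bob #6), ci-fix (alice #5, bob #7), lint (alice #6, bob #8), fmt (alice #9, bob #9), perf-cache (alice #10, bob #10), perf-cache (alice #11, bob #11) gives a common subsequence of length 8. dp[15][11] = 8 confirms this is the maximum.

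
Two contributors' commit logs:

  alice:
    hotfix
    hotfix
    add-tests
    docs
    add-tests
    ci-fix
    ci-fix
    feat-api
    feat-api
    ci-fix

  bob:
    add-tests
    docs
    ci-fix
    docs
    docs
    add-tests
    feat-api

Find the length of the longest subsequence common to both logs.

4

Match add-tests at alice[3]=bob[1]; then docs at alice[4]=bob[5]; then add-tests at alice[5]=bob[6]; then feat-api at alice[9]=bob[7] — 4 commits in the same relative order in both. The LCS DP gives dp[10][7] = 4, so this is optimal.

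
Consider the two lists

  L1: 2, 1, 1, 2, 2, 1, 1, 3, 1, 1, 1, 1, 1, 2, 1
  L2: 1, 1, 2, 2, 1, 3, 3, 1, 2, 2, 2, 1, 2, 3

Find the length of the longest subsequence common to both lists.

9

One common subsequence of length 9: 1 (L1 #2, L2 #1), then 1 (L1 #3, L2 #2), then 2 (L1 #4, L2 #3), then 2 (L1 #5, L2 #4), then 1 (L1 #6, L2 #5), then 3 (L1 #8, L2 #7), then 1 (L1 #9, L2 #8), then 1 (L1 #13, L2 #12), then 2 (L1 #14, L2 #13). Since dp[15][14] = 9, nothing longer is possible.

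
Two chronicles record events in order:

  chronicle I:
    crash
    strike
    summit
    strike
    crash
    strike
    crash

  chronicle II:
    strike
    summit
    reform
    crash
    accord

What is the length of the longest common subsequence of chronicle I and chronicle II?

Pick strike (chronicle I #2, chronicle II #1); then summit (chronicle I #3, chronicle II #2); then crash (chronicle I #5, chronicle II #4); all 3 events appear in both, in order, and the DP table's final entry dp[7][5] is also 3, so no common subsequence is longer.

3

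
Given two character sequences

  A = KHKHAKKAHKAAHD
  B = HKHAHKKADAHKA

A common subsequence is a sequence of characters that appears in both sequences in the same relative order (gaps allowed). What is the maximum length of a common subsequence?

10

Taking H at A[2]=B[1], K at A[3]=B[2], H at A[4]=B[3], A at A[5]=B[4], K at A[6]=B[6], K at A[7]=B[7], A at A[8]=B[10], H at A[9]=B[11], K at A[10]=B[12], A at A[12]=B[13] gives a common subsequence of length 10. The LCS DP gives dp[14][13] = 10, so this is optimal.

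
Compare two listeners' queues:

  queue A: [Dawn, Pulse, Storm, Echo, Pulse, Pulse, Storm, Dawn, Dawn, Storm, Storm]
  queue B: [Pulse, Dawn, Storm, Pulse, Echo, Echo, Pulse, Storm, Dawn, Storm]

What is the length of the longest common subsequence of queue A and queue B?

7

One common subsequence of length 7: Dawn (queue A #1, queue B #2), then Pulse (queue A #2, queue B #4), then Echo (queue A #4, queue B #6), then Pulse (queue A #6, queue B #7), then Storm (queue A #7, queue B #8), then Dawn (queue A #9, queue B #9), then Storm (queue A #11, queue B #10). dp[11][10] = 7 confirms this is the maximum.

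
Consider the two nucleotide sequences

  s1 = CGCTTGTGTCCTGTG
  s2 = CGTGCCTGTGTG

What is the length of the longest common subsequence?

Taking C [1,1]; then G [2,2]; then T [5,3]; then G [6,4]; then T [7,7]; then G [8,8]; then T [12,9]; then G [13,10]; then T [14,11]; then G [15,12] gives a common subsequence of length 10. Since dp[15][12] = 10, nothing longer is possible.

10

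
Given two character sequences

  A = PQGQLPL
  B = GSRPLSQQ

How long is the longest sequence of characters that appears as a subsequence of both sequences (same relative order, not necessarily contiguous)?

3

Let dp[i][j] be the LCS length of the first i characters of A and the first j characters of B. dp[i][j] = dp[i-1][j-1]+1 when the i-th and j-th characters match, else max(dp[i-1][j], dp[i][j-1]).
    ·  G  S  R  P  L  S  Q  Q
 ·  0  0  0  0  0  0  0  0  0
 P  0  0  0  0  1  1  1  1  1
 Q  0  0  0  0  1  1  1  2  2
 G  0  1  1  1  1  1  1  2  2
 Q  0  1  1  1  1  1  1  2  3
 L  0  1  1  1  1  2  2  2  3
 P  0  1  1  1  2  2  2  2  3
 L  0  1  1  1  2  3  3  3  3
dp[7][8] = 3. One LCS (by backtracking along matches): PQQ.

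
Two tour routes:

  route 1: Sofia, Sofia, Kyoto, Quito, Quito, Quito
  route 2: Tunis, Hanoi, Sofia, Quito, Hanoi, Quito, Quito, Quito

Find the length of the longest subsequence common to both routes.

Taking Sofia at route 1[1]=route 2[3] → Quito at route 1[4]=route 2[6] → Quito at route 1[5]=route 2[7] → Quito at route 1[6]=route 2[8] gives a common subsequence of length 4, and the DP table's final entry dp[6][8] is also 4, so no common subsequence is longer.

4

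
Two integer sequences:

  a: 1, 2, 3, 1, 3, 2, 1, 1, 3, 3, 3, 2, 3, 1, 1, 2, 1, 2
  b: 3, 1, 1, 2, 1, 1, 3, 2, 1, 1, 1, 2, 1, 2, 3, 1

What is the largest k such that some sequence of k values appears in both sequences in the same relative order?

12

Match 1 [1,2], then 1 [4,3], then 2 [6,4], then 1 [7,5], then 1 [8,6], then 3 [11,7], then 2 [12,8], then 1 [14,10], then 1 [15,11], then 2 [16,12], then 1 [17,13], then 2 [18,14] — 12 values in the same relative order in both. dp[18][16] = 12 confirms this is the maximum.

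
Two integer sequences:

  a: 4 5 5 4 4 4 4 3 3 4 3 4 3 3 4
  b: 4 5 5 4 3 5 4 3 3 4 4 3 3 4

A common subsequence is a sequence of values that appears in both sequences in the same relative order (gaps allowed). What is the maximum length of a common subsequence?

Match 4 at a[1]=b[1]; then 5 at a[2]=b[2]; then 5 at a[3]=b[3]; then 4 at a[4]=b[4]; then 4 at a[7]=b[7]; then 3 at a[8]=b[8]; then 3 at a[9]=b[9]; then 4 at a[10]=b[10]; then 4 at a[12]=b[11]; then 3 at a[13]=b[12]; then 3 at a[14]=b[13]; then 4 at a[15]=b[14] — 12 values in the same relative order in both. Since dp[15][14] = 12, nothing longer is possible.

12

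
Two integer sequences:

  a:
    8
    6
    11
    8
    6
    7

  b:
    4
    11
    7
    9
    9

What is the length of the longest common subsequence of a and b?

2

Taking 11 (a #3, b #2), 7 (a #6, b #3) gives a common subsequence of length 2. Since dp[6][5] = 2, nothing longer is possible.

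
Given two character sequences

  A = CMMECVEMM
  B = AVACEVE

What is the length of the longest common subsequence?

Taking C [1,4], E [4,5], V [6,6], E [7,7] gives a common subsequence of length 4. Since dp[9][7] = 4, nothing longer is possible.

4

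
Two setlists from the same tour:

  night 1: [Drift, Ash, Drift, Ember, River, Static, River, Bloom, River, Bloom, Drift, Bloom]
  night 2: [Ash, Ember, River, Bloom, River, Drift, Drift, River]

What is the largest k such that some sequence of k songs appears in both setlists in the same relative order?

Match Ash [2,1], Ember [4,2], River [7,3], Bloom [8,4], River [9,5], Drift [11,7] — 6 songs in the same relative order in both. dp[12][8] = 6 confirms this is the maximum.

6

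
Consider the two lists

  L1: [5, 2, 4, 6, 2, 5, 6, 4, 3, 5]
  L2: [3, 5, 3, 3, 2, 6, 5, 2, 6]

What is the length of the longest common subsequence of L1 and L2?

Pick 5 [1,2], 2 [2,5], 6 [4,6], 2 [5,8], 6 [7,9]; all 5 values appear in both, in order. dp[10][9] = 5 confirms this is the maximum.

5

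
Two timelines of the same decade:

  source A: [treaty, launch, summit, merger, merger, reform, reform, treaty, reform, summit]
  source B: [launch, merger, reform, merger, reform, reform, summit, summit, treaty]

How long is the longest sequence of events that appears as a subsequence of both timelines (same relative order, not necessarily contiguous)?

6

Taking launch [2,1], then merger [4,2], then merger [5,4], then reform [6,5], then reform [7,6], then treaty [8,9] gives a common subsequence of length 6. Since dp[10][9] = 6, nothing longer is possible.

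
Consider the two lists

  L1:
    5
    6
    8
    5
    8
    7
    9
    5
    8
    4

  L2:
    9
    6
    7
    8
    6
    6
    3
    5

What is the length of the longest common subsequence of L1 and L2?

3

Let dp[i][j] be the LCS length of the first i values of L1 and the first j values of L2. dp[i][j] = dp[i-1][j-1]+1 when the i-th and j-th values match, else max(dp[i-1][j], dp[i][j-1]).
    ·  9  6  7  8  6  6  3  5
 ·  0  0  0  0  0  0  0  0  0
 5  0  0  0  0  0  0  0  0  1
 6  0  0  1  1  1  1  1  1  1
 8  0  0  1  1  2  2  2  2  2
 5  0  0  1  1  2  2  2  2  3
 8  0  0  1  1  2  2  2  2  3
 7  0  0  1  2  2  2  2  2  3
 9  0  1  1  2  2  2  2  2  3
 5  0  1  1  2  2  2  2  2  3
 8  0  1  1  2  3  3  3  3  3
 4  0  1  1  2  3  3  3  3  3
dp[10][8] = 3. One LCS (by backtracking along matches): 6, 8, 5.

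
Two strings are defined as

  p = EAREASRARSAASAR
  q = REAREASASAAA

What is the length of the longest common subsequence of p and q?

Pick E at p[1]=q[2], then A at p[2]=q[3], then R at p[3]=q[4], then E at p[4]=q[5], then A at p[5]=q[6], then S at p[6]=q[7], then A at p[8]=q[8], then S at p[10]=q[9], then A at p[11]=q[10], then A at p[12]=q[11], then A at p[14]=q[12]; all 11 characters appear in both, in order. The LCS DP gives dp[15][12] = 11, so this is optimal.

11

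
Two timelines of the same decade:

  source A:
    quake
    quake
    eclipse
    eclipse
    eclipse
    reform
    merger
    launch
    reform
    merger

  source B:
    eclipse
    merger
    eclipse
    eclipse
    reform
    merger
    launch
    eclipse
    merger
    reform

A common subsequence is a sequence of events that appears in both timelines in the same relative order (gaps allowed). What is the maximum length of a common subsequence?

One common subsequence of length 7: eclipse (source A #3, source B #1), then eclipse (source A #4, source B #3), then eclipse (source A #5, source B #4), then reform (source A #6, source B #5), then merger (source A #7, source B #6), then launch (source A #8, source B #7), then reform (source A #9, source B #10), and the DP table's final entry dp[10][10] is also 7, so no common subsequence is longer.

7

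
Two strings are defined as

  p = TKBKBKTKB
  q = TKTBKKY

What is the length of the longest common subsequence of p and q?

Pick T (p #1, q #1), K (p #2, q #2), B (p #3, q #4), K (p #4, q #5), K (p #6, q #6); all 5 characters appear in both, in order, and the DP table's final entry dp[9][7] is also 5, so no common subsequence is longer.

5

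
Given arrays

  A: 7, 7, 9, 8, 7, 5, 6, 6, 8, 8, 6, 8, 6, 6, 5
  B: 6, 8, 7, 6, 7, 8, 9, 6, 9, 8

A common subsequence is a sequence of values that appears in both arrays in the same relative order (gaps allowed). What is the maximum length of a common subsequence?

Pick 8 [4,2] → 7 [5,3] → 6 [7,4] → 8 [9,6] → 6 [11,8] → 8 [12,10]; all 6 values appear in both, in order. The LCS DP gives dp[15][10] = 6, so this is optimal.

6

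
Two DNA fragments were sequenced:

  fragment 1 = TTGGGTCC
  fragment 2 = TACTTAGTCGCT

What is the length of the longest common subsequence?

6

Taking T at fragment 1[1]=fragment 2[4]; then T at fragment 1[2]=fragment 2[5]; then G at fragment 1[5]=fragment 2[7]; then T at fragment 1[6]=fragment 2[8]; then C at fragment 1[7]=fragment 2[9]; then C at fragment 1[8]=fragment 2[11] gives a common subsequence of length 6. The LCS DP gives dp[8][12] = 6, so this is optimal.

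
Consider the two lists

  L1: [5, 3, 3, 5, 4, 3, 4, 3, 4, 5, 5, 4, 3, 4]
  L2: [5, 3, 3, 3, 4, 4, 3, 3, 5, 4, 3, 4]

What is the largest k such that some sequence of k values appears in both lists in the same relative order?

One common subsequence of length 10: 5 at L1[1]=L2[1] → 3 at L1[2]=L2[3] → 3 at L1[3]=L2[4] → 4 at L1[5]=L2[6] → 3 at L1[6]=L2[7] → 3 at L1[8]=L2[8] → 5 at L1[11]=L2[9] → 4 at L1[12]=L2[10] → 3 at L1[13]=L2[11] → 4 at L1[14]=L2[12]. Since dp[14][12] = 10, nothing longer is possible.

10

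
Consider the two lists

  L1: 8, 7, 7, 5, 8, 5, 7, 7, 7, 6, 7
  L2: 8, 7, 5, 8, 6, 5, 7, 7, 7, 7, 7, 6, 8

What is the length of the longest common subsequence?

Let dp[i][j] be the LCS length of the first i values of L1 and the first j values of L2. dp[i][j] = dp[i-1][j-1]+1 when the i-th and j-th values match, else max(dp[i-1][j], dp[i][j-1]).
    ·  8  7  5  8  6  5  7  7  7  7  7  6  8
 ·  0  0  0  0  0  0  0  0  0  0  0  0  0  0
 8  0  1  1  1  1  1  1  1  1  1  1  1  1  1
 7  0  1  2  2  2  2  2  2  2  2  2  2  2  2
 7  0  1  2  2  2  2  2  3  3  3  3  3  3  3
 5  0  1  2  3  3  3  3  3  3  3  3  3  3  3
 8  0  1  2  3  4  4  4  4  4  4  4  4  4  4
 5  0  1  2  3  4  4  5  5  5  5  5  5  5  5
 7  0  1  2  3  4  4  5  6  6  6  6  6  6  6
 7  0  1  2  3  4  4  5  6  7  7  7  7  7  7
 7  0  1  2  3  4  4  5  6  7  8  8  8  8  8
 6  0  1  2  3  4  5  5  6  7  8  8  8  9  9
 7  0  1  2  3  4  5  5  6  7  8  9  9  9  9
dp[11][13] = 9. One LCS (by backtracking along matches): 8, 7, 5, 8, 5, 7, 7, 7, 6.

9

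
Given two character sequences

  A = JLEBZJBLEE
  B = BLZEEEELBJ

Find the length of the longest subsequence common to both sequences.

4

Let dp[i][j] be the LCS length of the first i characters of A and the first j characters of B. dp[i][j] = dp[i-1][j-1]+1 when the i-th and j-th characters match, else max(dp[i-1][j], dp[i][j-1]).
    ·  B  L  Z  E  E  E  E  L  B  J
 ·  0  0  0  0  0  0  0  0  0  0  0
 J  0  0  0  0  0  0  0  0  0  0  1
 L  0  0  1  1  1  1  1  1  1  1  1
 E  0  0  1  1  2  2  2  2  2  2  2
 B  0  1  1  1  2  2  2  2  2  3  3
 Z  0  1  1  2  2  2  2  2  2  3  3
 J  0  1  1  2  2  2  2  2  2  3  4
 B  0  1  1  2  2  2  2  2  2  3  4
 L  0  1  2  2  2  2  2  2  3  3  4
 E  0  1  2  2  3  3  3  3  3  3  4
 E  0  1  2  2  3  4  4  4  4  4  4
dp[10][10] = 4. One LCS (by backtracking along matches): LEBJ.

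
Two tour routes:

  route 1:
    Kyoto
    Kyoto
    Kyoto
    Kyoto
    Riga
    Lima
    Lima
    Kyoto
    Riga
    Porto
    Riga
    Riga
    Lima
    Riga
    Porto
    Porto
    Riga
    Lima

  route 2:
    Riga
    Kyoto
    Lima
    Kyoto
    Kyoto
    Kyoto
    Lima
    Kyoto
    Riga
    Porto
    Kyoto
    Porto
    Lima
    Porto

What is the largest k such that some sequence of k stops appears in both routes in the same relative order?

Taking Kyoto [1,2]; then Kyoto [2,4]; then Kyoto [3,5]; then Kyoto [4,6]; then Lima [7,7]; then Kyoto [8,8]; then Riga [9,9]; then Porto [10,12]; then Lima [13,13]; then Porto [16,14] gives a common subsequence of length 10, and the DP table's final entry dp[18][14] is also 10, so no common subsequence is longer.

10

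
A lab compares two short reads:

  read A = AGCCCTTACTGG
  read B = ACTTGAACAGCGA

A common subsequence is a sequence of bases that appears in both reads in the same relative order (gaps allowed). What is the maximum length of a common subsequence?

8

Taking A [1,1], C [5,2], T [6,3], T [7,4], A [8,7], C [9,8], G [11,10], G [12,12] gives a common subsequence of length 8. The LCS DP gives dp[12][13] = 8, so this is optimal.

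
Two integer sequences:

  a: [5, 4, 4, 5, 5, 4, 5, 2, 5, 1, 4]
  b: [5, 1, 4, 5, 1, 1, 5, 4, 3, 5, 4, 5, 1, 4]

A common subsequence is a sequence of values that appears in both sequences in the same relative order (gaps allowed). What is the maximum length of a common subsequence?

9

Pick 5 at a[1]=b[1]; then 4 at a[3]=b[3]; then 5 at a[4]=b[4]; then 5 at a[5]=b[7]; then 4 at a[6]=b[8]; then 5 at a[7]=b[10]; then 5 at a[9]=b[12]; then 1 at a[10]=b[13]; then 4 at a[11]=b[14]; all 9 values appear in both, in order, and the DP table's final entry dp[11][14] is also 9, so no common subsequence is longer.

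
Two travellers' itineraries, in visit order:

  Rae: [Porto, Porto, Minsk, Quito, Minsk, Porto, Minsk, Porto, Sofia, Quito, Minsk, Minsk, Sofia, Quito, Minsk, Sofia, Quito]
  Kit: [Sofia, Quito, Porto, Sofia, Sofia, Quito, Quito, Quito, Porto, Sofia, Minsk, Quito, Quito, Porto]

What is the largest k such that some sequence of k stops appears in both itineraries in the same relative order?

7

Match Porto at Rae[1]=Kit[3], then Quito at Rae[4]=Kit[8], then Porto at Rae[8]=Kit[9], then Sofia at Rae[9]=Kit[10], then Minsk at Rae[12]=Kit[11], then Quito at Rae[14]=Kit[12], then Quito at Rae[17]=Kit[13] — 7 stops in the same relative order in both. dp[17][14] = 7 confirms this is the maximum.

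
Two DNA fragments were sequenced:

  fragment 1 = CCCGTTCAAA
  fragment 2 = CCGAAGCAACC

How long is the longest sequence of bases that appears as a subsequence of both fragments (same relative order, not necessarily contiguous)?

Pick C at fragment 1[1]=fragment 2[1] → C at fragment 1[2]=fragment 2[2] → G at fragment 1[4]=fragment 2[6] → C at fragment 1[7]=fragment 2[7] → A at fragment 1[8]=fragment 2[8] → A at fragment 1[9]=fragment 2[9]; all 6 bases appear in both, in order. The LCS DP gives dp[10][11] = 6, so this is optimal.

6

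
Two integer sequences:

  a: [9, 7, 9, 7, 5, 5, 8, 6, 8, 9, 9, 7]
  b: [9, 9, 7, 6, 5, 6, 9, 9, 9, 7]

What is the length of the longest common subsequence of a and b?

8

Let dp[i][j] be the LCS length of the first i values of a and the first j values of b. dp[i][j] = dp[i-1][j-1]+1 when the i-th and j-th values match, else max(dp[i-1][j], dp[i][j-1]).
    ·  9  9  7  6  5  6  9  9  9  7
 ·  0  0  0  0  0  0  0  0  0  0  0
 9  0  1  1  1  1  1  1  1  1  1  1
 7  0  1  1  2  2  2  2  2  2  2  2
 9  0  1  2  2  2  2  2  3  3  3  3
 7  0  1  2  3  3  3  3  3  3  3  4
 5  0  1  2  3  3  4  4  4  4  4  4
 5  0  1  2  3  3  4  4  4  4  4  4
 8  0  1  2  3  3  4  4  4  4  4  4
 6  0  1  2  3  4  4  5  5  5  5  5
 8  0  1  2  3  4  4  5  5  5  5  5
 9  0  1  2  3  4  4  5  6  6  6  6
 9  0  1  2  3  4  4  5  6  7  7  7
 7  0  1  2  3  4  4  5  6  7  7  8
dp[12][10] = 8. One LCS (by backtracking along matches): 9, 9, 7, 5, 6, 9, 9, 7.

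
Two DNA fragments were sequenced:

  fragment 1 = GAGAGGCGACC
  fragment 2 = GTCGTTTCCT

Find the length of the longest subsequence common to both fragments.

5

Match G [1,1], then C [7,3], then G [8,4], then C [10,8], then C [11,9] — 5 bases in the same relative order in both. The LCS DP gives dp[11][10] = 5, so this is optimal.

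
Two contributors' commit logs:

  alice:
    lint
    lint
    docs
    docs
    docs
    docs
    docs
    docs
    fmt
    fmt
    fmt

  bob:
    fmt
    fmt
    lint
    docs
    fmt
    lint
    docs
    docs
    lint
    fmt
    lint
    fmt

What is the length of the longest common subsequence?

One common subsequence of length 6: lint (alice #1, bob #3) → lint (alice #2, bob #6) → docs (alice #3, bob #7) → docs (alice #4, bob #8) → fmt (alice #9, bob #10) → fmt (alice #11, bob #12), and the DP table's final entry dp[11][12] is also 6, so no common subsequence is longer.

6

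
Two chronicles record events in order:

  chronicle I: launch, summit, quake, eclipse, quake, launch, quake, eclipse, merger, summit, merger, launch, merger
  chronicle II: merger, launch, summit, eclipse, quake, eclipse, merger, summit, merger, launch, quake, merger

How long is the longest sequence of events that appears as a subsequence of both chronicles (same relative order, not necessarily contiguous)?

10

Taking launch [1,2], summit [2,3], eclipse [4,4], quake [7,5], eclipse [8,6], merger [9,7], summit [10,8], merger [11,9], launch [12,10], merger [13,12] gives a common subsequence of length 10. dp[13][12] = 10 confirms this is the maximum.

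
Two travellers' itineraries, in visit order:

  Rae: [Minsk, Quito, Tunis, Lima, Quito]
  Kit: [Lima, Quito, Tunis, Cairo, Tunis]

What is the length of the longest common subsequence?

Pick Quito at Rae[2]=Kit[2] → Tunis at Rae[3]=Kit[5]; all 2 stops appear in both, in order. Since dp[5][5] = 2, nothing longer is possible.

2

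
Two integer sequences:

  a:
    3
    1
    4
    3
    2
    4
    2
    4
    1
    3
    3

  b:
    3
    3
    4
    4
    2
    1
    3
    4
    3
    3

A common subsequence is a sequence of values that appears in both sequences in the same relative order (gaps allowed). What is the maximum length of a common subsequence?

7

One common subsequence of length 7: 3 (a #1, b #2) → 4 (a #3, b #3) → 4 (a #6, b #4) → 2 (a #7, b #5) → 4 (a #8, b #8) → 3 (a #10, b #9) → 3 (a #11, b #10). The LCS DP gives dp[11][10] = 7, so this is optimal.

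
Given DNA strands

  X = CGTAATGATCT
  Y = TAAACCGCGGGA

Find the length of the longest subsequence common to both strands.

5

Let dp[i][j] be the LCS length of the first i bases of X and the first j bases of Y. dp[i][j] = dp[i-1][j-1]+1 when the i-th and j-th bases match, else max(dp[i-1][j], dp[i][j-1]).
    ·  T  A  A  A  C  C  G  C  G  G  G  A
 ·  0  0  0  0  0  0  0  0  0  0  0  0  0
 C  0  0  0  0  0  1  1  1  1  1  1  1  1
 G  0  0  0  0  0  1  1  2  2  2  2  2  2
 T  0  1  1  1  1  1  1  2  2  2  2  2  2
 A  0  1  2  2  2  2  2  2  2  2  2  2  3
 A  0  1  2  3  3  3  3  3  3  3  3  3  3
 T  0  1  2  3  3  3  3  3  3  3  3  3  3
 G  0  1  2  3  3  3  3  4  4  4  4  4  4
 A  0  1  2  3  4  4  4  4  4  4  4  4  5
 T  0  1  2  3  4  4  4  4  4  4  4  4  5
 C  0  1  2  3  4  5  5  5  5  5  5  5  5
 T  0  1  2  3  4  5  5  5  5  5  5  5  5
dp[11][12] = 5. One LCS (by backtracking along matches): TAAGA.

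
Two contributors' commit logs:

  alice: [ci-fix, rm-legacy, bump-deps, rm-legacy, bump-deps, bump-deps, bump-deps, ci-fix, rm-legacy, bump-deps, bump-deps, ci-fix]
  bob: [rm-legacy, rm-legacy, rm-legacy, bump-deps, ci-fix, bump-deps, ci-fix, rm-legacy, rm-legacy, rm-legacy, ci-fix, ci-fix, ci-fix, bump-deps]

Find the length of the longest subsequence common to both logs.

7

One common subsequence of length 7: rm-legacy at alice[2]=bob[2] → rm-legacy at alice[4]=bob[3] → bump-deps at alice[5]=bob[4] → bump-deps at alice[7]=bob[6] → ci-fix at alice[8]=bob[7] → rm-legacy at alice[9]=bob[10] → bump-deps at alice[11]=bob[14]. Since dp[12][14] = 7, nothing longer is possible.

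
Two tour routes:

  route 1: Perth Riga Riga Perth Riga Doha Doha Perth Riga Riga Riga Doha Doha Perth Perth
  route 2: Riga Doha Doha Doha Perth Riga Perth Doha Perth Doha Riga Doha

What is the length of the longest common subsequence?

7

Match Perth (route 1 #1, route 2 #5), then Riga (route 1 #3, route 2 #6), then Perth (route 1 #4, route 2 #7), then Doha (route 1 #6, route 2 #8), then Doha (route 1 #7, route 2 #10), then Riga (route 1 #11, route 2 #11), then Doha (route 1 #13, route 2 #12) — 7 stops in the same relative order in both. dp[15][12] = 7 confirms this is the maximum.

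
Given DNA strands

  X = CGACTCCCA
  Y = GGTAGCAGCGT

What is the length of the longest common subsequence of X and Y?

4

Let dp[i][j] be the LCS length of the first i bases of X and the first j bases of Y. dp[i][j] = dp[i-1][j-1]+1 when the i-th and j-th bases match, else max(dp[i-1][j], dp[i][j-1]).
    ·  G  G  T  A  G  C  A  G  C  G  T
 ·  0  0  0  0  0  0  0  0  0  0  0  0
 C  0  0  0  0  0  0  1  1  1  1  1  1
 G  0  1  1  1  1  1  1  1  2  2  2  2
 A  0  1  1  1  2  2  2  2  2  2  2  2
 C  0  1  1  1  2  2  3  3  3  3  3  3
 T  0  1  1  2  2  2  3  3  3  3  3  4
 C  0  1  1  2  2  2  3  3  3  4  4  4
 C  0  1  1  2  2  2  3  3  3  4  4  4
 C  0  1  1  2  2  2  3  3  3  4  4  4
 A  0  1  1  2  3  3  3  4  4  4  4  4
dp[9][11] = 4. One LCS (by backtracking along matches): CGCT.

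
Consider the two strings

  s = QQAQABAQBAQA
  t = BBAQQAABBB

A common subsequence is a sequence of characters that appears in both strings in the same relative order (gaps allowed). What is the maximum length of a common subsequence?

Let dp[i][j] be the LCS length of the first i characters of s and the first j characters of t. dp[i][j] = dp[i-1][j-1]+1 when the i-th and j-th characters match, else max(dp[i-1][j], dp[i][j-1]).
    ·  B  B  A  Q  Q  A  A  B  B  B
 ·  0  0  0  0  0  0  0  0  0  0  0
 Q  0  0  0  0  1  1  1  1  1  1  1
 Q  0  0  0  0  1  2  2  2  2  2  2
 A  0  0  0  1  1  2  3  3  3  3  3
 Q  0  0  0  1  2  2  3  3  3  3  3
 A  0  0  0  1  2  2  3  4  4  4  4
 B  0  1  1  1  2  2  3  4  5  5  5
 A  0  1  1  2  2  2  3  4  5  5  5
 Q  0  1  1  2  3  3  3  4  5  5  5
 B  0  1  2  2  3  3  3  4  5  6  6
 A  0  1  2  3  3  3  4  4  5  6  6
 Q  0  1  2  3  4  4  4  4  5  6  6
 A  0  1  2  3  4  4  5  5  5  6  6
dp[12][10] = 6. One LCS (by backtracking along matches): QQAABB.

6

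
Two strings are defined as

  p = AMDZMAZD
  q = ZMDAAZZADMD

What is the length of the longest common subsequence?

5

Pick M (p #2, q #2) → D (p #3, q #3) → Z (p #4, q #7) → M (p #5, q #10) → D (p #8, q #11); all 5 characters appear in both, in order. The LCS DP gives dp[8][11] = 5, so this is optimal.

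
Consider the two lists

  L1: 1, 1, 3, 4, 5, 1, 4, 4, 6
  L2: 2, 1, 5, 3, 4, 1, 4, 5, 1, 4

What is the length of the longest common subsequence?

Let dp[i][j] be the LCS length of the first i values of L1 and the first j values of L2. dp[i][j] = dp[i-1][j-1]+1 when the i-th and j-th values match, else max(dp[i-1][j], dp[i][j-1]).
    ·  2  1  5  3  4  1  4  5  1  4
 ·  0  0  0  0  0  0  0  0  0  0  0
 1  0  0  1  1  1  1  1  1  1  1  1
 1  0  0  1  1  1  1  2  2  2  2  2
 3  0  0  1  1  2  2  2  2  2  2  2
 4  0  0  1  1  2  3  3  3  3  3  3
 5  0  0  1  2  2  3  3  3  4  4  4
 1  0  0  1  2  2  3  4  4  4  5  5
 4  0  0  1  2  2  3  4  5  5  5  6
 4  0  0  1  2  2  3  4  5  5  5  6
 6  0  0  1  2  2  3  4  5  5  5  6
dp[9][10] = 6. One LCS (by backtracking along matches): 1, 1, 4, 5, 1, 4.

6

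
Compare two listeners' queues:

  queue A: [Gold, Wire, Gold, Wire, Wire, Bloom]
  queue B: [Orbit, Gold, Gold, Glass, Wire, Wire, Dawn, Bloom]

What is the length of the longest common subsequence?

Taking Gold [1,2]; then Gold [3,3]; then Wire [4,5]; then Wire [5,6]; then Bloom [6,8] gives a common subsequence of length 5. Since dp[6][8] = 5, nothing longer is possible.

5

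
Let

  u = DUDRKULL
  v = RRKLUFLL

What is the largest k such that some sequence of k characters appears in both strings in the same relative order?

5

Match R at u[4]=v[2] → K at u[5]=v[3] → U at u[6]=v[5] → L at u[7]=v[7] → L at u[8]=v[8] — 5 characters in the same relative order in both, and the DP table's final entry dp[8][8] is also 5, so no common subsequence is longer.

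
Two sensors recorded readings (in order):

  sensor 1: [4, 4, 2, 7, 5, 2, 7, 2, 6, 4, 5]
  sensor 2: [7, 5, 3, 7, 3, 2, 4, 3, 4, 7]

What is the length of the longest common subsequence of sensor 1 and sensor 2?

5

Let dp[i][j] be the LCS length of the first i values of sensor 1 and the first j values of sensor 2. dp[i][j] = dp[i-1][j-1]+1 when the i-th and j-th values match, else max(dp[i-1][j], dp[i][j-1]).
    ·  7  5  3  7  3  2  4  3  4  7
 ·  0  0  0  0  0  0  0  0  0  0  0
 4  0  0  0  0  0  0  0  1  1  1  1
 4  0  0  0  0  0  0  0  1  1  2  2
 2  0  0  0  0  0  0  1  1  1  2  2
 7  0  1  1  1  1  1  1  1  1  2  3
 5  0  1  2  2  2  2  2  2  2  2  3
 2  0  1  2  2  2  2  3  3  3  3  3
 7  0  1  2  2  3  3  3  3  3  3  4
 2  0  1  2  2  3  3  4  4  4  4  4
 6  0  1  2  2  3  3  4  4  4  4  4
 4  0  1  2  2  3  3  4  5  5  5  5
 5  0  1  2  2  3  3  4  5  5  5  5
dp[11][10] = 5. One LCS (by backtracking along matches): 7, 5, 7, 2, 4.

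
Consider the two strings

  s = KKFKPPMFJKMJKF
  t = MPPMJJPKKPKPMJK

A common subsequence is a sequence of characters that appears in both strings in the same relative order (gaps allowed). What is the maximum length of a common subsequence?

8

One common subsequence of length 8: P at s[5]=t[2], P at s[6]=t[3], M at s[7]=t[4], J at s[9]=t[6], K at s[10]=t[11], M at s[11]=t[13], J at s[12]=t[14], K at s[13]=t[15]. dp[14][15] = 8 confirms this is the maximum.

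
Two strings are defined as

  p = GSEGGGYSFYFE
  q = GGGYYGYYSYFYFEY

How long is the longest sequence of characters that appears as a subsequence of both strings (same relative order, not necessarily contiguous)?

Pick G at p[1]=q[1]; then G at p[4]=q[2]; then G at p[5]=q[3]; then G at p[6]=q[6]; then Y at p[7]=q[8]; then S at p[8]=q[9]; then F at p[9]=q[11]; then Y at p[10]=q[12]; then F at p[11]=q[13]; then E at p[12]=q[14]; all 10 characters appear in both, in order. The LCS DP gives dp[12][15] = 10, so this is optimal.

10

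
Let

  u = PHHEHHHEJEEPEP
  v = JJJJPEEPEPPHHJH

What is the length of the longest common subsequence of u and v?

6

Match P [1,5], then E [4,6], then E [8,7], then E [11,9], then P [12,10], then P [14,11] — 6 characters in the same relative order in both. The LCS DP gives dp[14][15] = 6, so this is optimal.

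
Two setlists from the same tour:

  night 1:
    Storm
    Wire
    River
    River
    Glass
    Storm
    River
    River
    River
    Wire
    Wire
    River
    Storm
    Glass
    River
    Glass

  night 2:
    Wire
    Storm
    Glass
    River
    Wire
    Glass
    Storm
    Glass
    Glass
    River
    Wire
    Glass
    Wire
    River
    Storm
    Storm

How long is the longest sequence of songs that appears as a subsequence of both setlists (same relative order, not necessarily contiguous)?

Taking Storm [1,2], then Wire [2,5], then Glass [5,6], then Storm [6,7], then River [9,10], then Wire [10,11], then Wire [11,13], then River [12,14], then Storm [13,16] gives a common subsequence of length 9. dp[16][16] = 9 confirms this is the maximum.

9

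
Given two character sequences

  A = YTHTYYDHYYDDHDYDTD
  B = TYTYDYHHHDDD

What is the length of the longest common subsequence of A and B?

Taking Y at A[1]=B[2], then T at A[4]=B[3], then Y at A[5]=B[4], then Y at A[6]=B[6], then H at A[8]=B[8], then H at A[13]=B[9], then D at A[14]=B[10], then D at A[16]=B[11], then D at A[18]=B[12] gives a common subsequence of length 9. The LCS DP gives dp[18][12] = 9, so this is optimal.

9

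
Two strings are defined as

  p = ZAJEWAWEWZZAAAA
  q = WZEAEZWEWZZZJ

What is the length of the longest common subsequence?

8

Match Z [1,2] → A [2,4] → E [4,5] → W [7,7] → E [8,8] → W [9,9] → Z [10,11] → Z [11,12] — 8 characters in the same relative order in both, and the DP table's final entry dp[15][13] is also 8, so no common subsequence is longer.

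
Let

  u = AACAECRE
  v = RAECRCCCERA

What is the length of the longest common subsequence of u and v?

5

Match A [4,2]; then E [5,3]; then C [6,4]; then R [7,5]; then E [8,9] — 5 characters in the same relative order in both, and the DP table's final entry dp[8][11] is also 5, so no common subsequence is longer.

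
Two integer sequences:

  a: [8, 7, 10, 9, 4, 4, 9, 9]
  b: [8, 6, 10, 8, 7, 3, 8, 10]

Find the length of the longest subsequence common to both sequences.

One common subsequence of length 3: 8 (a #1, b #4) → 7 (a #2, b #5) → 10 (a #3, b #8). dp[8][8] = 3 confirms this is the maximum.

3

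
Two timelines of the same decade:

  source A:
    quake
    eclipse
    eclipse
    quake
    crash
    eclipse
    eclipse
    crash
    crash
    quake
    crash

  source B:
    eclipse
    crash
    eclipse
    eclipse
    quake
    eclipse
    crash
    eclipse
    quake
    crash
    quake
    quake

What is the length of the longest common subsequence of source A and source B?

7

Pick eclipse [2,3], eclipse [3,4], quake [4,5], crash [5,7], eclipse [6,8], crash [8,10], quake [10,12]; all 7 events appear in both, in order. Since dp[11][12] = 7, nothing longer is possible.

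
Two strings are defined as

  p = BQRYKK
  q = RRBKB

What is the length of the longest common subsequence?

Taking B at p[1]=q[3], then K at p[5]=q[4] gives a common subsequence of length 2. dp[6][5] = 2 confirms this is the maximum.

2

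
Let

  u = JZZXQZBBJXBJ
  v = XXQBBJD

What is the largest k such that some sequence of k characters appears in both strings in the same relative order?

5

One common subsequence of length 5: X at u[4]=v[2], Q at u[5]=v[3], B at u[7]=v[4], B at u[8]=v[5], J at u[9]=v[6]. Since dp[12][7] = 5, nothing longer is possible.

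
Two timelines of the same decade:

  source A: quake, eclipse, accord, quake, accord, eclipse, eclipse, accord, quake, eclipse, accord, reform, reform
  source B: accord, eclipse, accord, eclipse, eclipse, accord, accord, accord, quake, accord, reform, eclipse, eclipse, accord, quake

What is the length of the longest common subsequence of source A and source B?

Taking eclipse at source A[2]=source B[5], then accord at source A[3]=source B[8], then quake at source A[4]=source B[9], then accord at source A[5]=source B[10], then eclipse at source A[6]=source B[12], then eclipse at source A[7]=source B[13], then accord at source A[8]=source B[14], then quake at source A[9]=source B[15] gives a common subsequence of length 8. dp[13][15] = 8 confirms this is the maximum.

8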